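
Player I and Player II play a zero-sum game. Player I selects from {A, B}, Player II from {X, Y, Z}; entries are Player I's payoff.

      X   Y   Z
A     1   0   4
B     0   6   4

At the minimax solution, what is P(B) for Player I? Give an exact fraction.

1/7

Row minima: A → 0, B → 0; maximin = 0.
Column maxima: X → 1, Y → 6, Z → 4; minimax = 1.
0 ≠ 1, so there is no saddle point; optimal play is mixed.
Z is strictly dominated by X (it gives Player I strictly more in every row), so Player II never plays it.
On the remaining 2×2 (A, B vs X, Y):
Let Player I play A with probability p. Expected payoff against X: 1p + 0(1−p) = p; against Y: 0p + 6(1−p) = −6p + 6.
Setting these equal: p = −6p + 6 ⇒ 7p = 6 ⇒ p = 6/7, and the value is (1)·(6/7) = 6/7.
For Player II: with q = P(X), equating A's and B's payoffs gives q = −6q + 6 ⇒ q = 6/7.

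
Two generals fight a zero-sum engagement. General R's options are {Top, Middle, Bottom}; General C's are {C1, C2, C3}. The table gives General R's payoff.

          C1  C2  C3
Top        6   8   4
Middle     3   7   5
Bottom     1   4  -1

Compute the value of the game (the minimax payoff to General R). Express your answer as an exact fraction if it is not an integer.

9/2

Row minima: Top → 4, Middle → 3, Bottom → -1; maximin = 4.
Column maxima: C1 → 6, C2 → 8, C3 → 5; minimax = 5.
4 ≠ 5, so there is no saddle point; optimal play is mixed.
Bottom is strictly dominated by Top, so General R never plays it.
C2 is strictly dominated by C1 (it gives General R strictly more in every row), so General C never plays it.
On the remaining 2×2 (Top, Middle vs C1, C3):
Let General R play Top with probability p. Expected payoff against C1: 6p + 3(1−p) = 3p + 3; against C3: 4p + 5(1−p) = −p + 5.
Setting these equal: 3p + 3 = −p + 5 ⇒ 4p = 2 ⇒ p = 1/2, and the value is (3)·(1/2) + 3 = 9/2.
For General C: with q = P(C1), equating Top's and Middle's payoffs gives 2q + 4 = −2q + 5 ⇒ q = 1/4.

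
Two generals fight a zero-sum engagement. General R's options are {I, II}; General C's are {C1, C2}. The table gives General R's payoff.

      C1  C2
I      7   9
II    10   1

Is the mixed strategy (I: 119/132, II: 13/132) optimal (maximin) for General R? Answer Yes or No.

Against C1 this mix gives (119/132)·7 + (13/132)·10 = 321/44.
Against C2 this mix gives (119/132)·9 + (13/132)·1 = 271/33.
General C will play C1, holding General R to 321/44. Shifting weight toward the row that does better against C1 would raise this floor (the equalizing mix achieves 83/11 against both C1 and C2), so the proposed strategy is not optimal.

No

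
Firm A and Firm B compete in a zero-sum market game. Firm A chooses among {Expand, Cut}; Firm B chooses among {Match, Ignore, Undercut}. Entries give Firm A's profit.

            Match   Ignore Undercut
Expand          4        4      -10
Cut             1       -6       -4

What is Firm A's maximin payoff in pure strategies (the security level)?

Row minima: Expand → -10, Cut → -6.
The best of these is -6.

-6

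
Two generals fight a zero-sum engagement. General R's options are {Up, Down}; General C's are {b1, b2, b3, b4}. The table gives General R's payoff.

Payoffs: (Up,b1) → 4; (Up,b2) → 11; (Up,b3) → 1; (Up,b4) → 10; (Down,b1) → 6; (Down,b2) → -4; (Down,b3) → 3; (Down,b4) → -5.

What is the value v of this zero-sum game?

Row minima: Up → 1, Down → -5; maximin = 1.
Column maxima: b1 → 6, b2 → 11, b3 → 3, b4 → 10; minimax = 3.
1 ≠ 3, so there is no saddle point; optimal play is mixed.
b1 is strictly dominated by b3 (it gives General R strictly more in every row), so General C never plays it.
b2 is strictly dominated by b4 (it gives General R strictly more in every row), so General C never plays it.
On the remaining 2×2 (Up, Down vs b3, b4):
Let General R play Up with probability p. Expected payoff against b3: 1p + 3(1−p) = −2p + 3; against b4: 10p + (-5)(1−p) = 15p − 5.
Setting these equal: −2p + 3 = 15p − 5 ⇒ −17p = -8 ⇒ p = 8/17, and the value is (-2)·(8/17) + 3 = 35/17.
For General C: with q = P(b3), equating Up's and Down's payoffs gives −9q + 10 = 8q − 5 ⇒ q = 15/17.

35/17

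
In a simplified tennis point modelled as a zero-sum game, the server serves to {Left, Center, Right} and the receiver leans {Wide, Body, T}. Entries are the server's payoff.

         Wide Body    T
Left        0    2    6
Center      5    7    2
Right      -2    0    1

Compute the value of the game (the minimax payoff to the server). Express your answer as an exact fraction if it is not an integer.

Row minima: Left → 0, Center → 2, Right → -2; maximin = 2.
Column maxima: Wide → 5, Body → 7, T → 6; minimax = 5.
2 ≠ 5, so there is no saddle point; optimal play is mixed.
Right is strictly dominated by Left, so the server never plays it.
Body is strictly dominated by Wide (it gives the server strictly more in every row), so the receiver never plays it.
On the remaining 2×2 (Left, Center vs Wide, T):
Let the server play Left with probability p. Expected payoff against Wide: 0p + 5(1−p) = −5p + 5; against T: 6p + 2(1−p) = 4p + 2.
Setting these equal: −5p + 5 = 4p + 2 ⇒ −9p = -3 ⇒ p = 1/3, and the value is (-5)·(1/3) + 5 = 10/3.
For the receiver: with q = P(Wide), equating Left's and Center's payoffs gives −6q + 6 = 3q + 2 ⇒ q = 4/9.

10/3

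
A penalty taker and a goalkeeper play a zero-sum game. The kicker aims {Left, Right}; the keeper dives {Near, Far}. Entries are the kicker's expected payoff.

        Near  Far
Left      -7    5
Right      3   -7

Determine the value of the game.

Row minima: Left → -7, Right → -7; maximin = -7.
Column maxima: Near → 3, Far → 5; minimax = 3.
-7 ≠ 3, so there is no saddle point; optimal play is mixed.
Let the kicker play Left with probability p. Expected payoff against Near: (-7)p + 3(1−p) = −10p + 3; against Far: 5p + (-7)(1−p) = 12p − 7.
Setting these equal: −10p + 3 = 12p − 7 ⇒ −22p = -10 ⇒ p = 5/11, and the value is (-10)·(5/11) + 3 = -17/11.
For the keeper: with q = P(Near), equating Left's and Right's payoffs gives −12q + 5 = 10q − 7 ⇒ q = 6/11.

-17/11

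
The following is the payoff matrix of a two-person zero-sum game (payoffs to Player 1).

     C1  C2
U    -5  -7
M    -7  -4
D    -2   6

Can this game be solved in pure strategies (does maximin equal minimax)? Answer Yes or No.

Row minima: U → -7, M → -7, D → -2; maximin = -2.
Column maxima: C1 → -2, C2 → 6; minimax = -2.
maximin = minimax = -2, so a saddle point exists.

Yes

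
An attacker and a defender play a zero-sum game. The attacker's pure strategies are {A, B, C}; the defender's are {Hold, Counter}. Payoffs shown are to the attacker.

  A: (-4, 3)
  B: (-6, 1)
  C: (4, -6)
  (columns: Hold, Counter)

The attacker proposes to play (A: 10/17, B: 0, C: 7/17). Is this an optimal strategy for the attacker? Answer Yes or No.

Yes

Against Hold this mix gives (10/17)·(-4) + (7/17)·4 = -12/17.
Against Counter this mix gives (10/17)·3 + (7/17)·(-6) = -12/17.
All of the defender's active replies (Hold, Counter) yield -12/17, and no column does worse for the attacker. The mix makes the defender indifferent and guarantees -12/17, so it is optimal.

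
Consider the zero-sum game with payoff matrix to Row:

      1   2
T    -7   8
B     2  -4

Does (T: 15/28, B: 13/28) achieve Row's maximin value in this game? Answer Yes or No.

Against 1 this mix gives (15/28)·(-7) + (13/28)·2 = -79/28.
Against 2 this mix gives (15/28)·8 + (13/28)·(-4) = 17/7.
Column will play 1, holding Row to -79/28. Shifting weight toward the row that does better against 1 would raise this floor (the equalizing mix achieves -4/7 against both 1 and 2), so the proposed strategy is not optimal.

No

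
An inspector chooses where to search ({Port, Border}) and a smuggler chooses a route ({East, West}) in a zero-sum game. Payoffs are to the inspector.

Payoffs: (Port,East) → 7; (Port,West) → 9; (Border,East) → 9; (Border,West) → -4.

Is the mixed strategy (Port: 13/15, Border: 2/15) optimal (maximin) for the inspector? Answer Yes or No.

Yes

Against East this mix gives (13/15)·7 + (2/15)·9 = 109/15.
Against West this mix gives (13/15)·9 + (2/15)·(-4) = 109/15.
All of the smuggler's active replies (East, West) yield 109/15, and no column does worse for the inspector. The mix makes the smuggler indifferent and guarantees 109/15, so it is optimal.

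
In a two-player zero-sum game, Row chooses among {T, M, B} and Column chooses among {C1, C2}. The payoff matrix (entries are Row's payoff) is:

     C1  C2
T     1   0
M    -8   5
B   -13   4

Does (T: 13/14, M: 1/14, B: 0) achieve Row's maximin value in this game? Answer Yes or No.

Against C1 this mix gives (13/14)·1 + (1/14)·(-8) = 5/14.
Against C2 this mix gives (13/14)·0 + (1/14)·5 = 5/14.
All of Column's active replies (C1, C2) yield 5/14, and no column does worse for Row. The mix makes Column indifferent and guarantees 5/14, so it is optimal.

Yes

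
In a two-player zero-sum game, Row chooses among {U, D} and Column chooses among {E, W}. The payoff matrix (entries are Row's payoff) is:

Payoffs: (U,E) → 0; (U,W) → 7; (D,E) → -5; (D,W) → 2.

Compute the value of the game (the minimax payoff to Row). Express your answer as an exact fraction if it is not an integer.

Row minima: U → 0, D → -5; maximin = 0.
Column maxima: E → 0, W → 7; minimax = 0.
Since maximin = minimax = 0, there is a saddle point and the value is 0.

0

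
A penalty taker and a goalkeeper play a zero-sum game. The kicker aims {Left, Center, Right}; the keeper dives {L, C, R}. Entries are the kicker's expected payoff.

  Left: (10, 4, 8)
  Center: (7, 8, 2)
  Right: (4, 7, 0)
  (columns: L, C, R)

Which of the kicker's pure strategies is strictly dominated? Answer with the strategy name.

Center gives a strictly higher payoff than Right against every column: 7 > 4, 8 > 7, 2 > 0.
So Right is strictly dominated and the kicker never plays it.

Right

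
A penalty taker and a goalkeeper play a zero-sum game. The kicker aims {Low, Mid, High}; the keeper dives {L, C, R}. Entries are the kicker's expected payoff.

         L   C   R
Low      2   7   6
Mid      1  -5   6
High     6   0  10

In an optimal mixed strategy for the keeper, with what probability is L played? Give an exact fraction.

Row minima: Low → 2, Mid → -5, High → 0; maximin = 2.
Column maxima: L → 6, C → 7, R → 10; minimax = 6.
2 ≠ 6, so there is no saddle point; optimal play is mixed.
Mid is strictly dominated by High, so the kicker never plays it.
R is strictly dominated by L (it gives the kicker strictly more in every row), so the keeper never plays it.
On the remaining 2×2 (Low, High vs L, C):
Let the kicker play Low with probability p. Expected payoff against L: 2p + 6(1−p) = −4p + 6; against C: 7p + 0(1−p) = 7p.
Setting these equal: −4p + 6 = 7p ⇒ −11p = -6 ⇒ p = 6/11, and the value is (-4)·(6/11) + 6 = 42/11.
For the keeper: with q = P(L), equating Low's and High's payoffs gives −5q + 7 = 6q ⇒ q = 7/11.

7/11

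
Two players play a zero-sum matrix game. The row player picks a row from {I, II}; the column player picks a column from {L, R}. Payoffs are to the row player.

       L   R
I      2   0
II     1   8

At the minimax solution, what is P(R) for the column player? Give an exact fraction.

Row minima: I → 0, II → 1; maximin = 1.
Column maxima: L → 2, R → 8; minimax = 2.
1 ≠ 2, so there is no saddle point; optimal play is mixed.
Let the row player play I with probability p. Expected payoff against L: 2p + 1(1−p) = p + 1; against R: 0p + 8(1−p) = −8p + 8.
Setting these equal: p + 1 = −8p + 8 ⇒ 9p = 7 ⇒ p = 7/9, and the value is (1)·(7/9) + 1 = 16/9.
For the column player: with q = P(L), equating I's and II's payoffs gives 2q = −7q + 8 ⇒ q = 8/9.

1/9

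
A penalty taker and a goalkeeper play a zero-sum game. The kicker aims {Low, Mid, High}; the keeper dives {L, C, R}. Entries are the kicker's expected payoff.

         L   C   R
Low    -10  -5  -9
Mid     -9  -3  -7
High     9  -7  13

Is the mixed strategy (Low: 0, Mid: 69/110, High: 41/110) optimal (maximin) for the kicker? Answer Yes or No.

Against L this mix gives (69/110)·(-9) + (41/110)·9 = -126/55.
Against C this mix gives (69/110)·(-3) + (41/110)·(-7) = -247/55.
Against R this mix gives (69/110)·(-7) + (41/110)·13 = 5/11.
The keeper will play C, holding the kicker to -247/55. Shifting weight toward the row that does better against C would raise this floor (the equalizing mix achieves -45/11 against both C and L), so the proposed strategy is not optimal.

No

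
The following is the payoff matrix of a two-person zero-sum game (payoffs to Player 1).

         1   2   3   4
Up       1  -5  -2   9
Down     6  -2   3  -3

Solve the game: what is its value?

-11/5

Row minima: Up → -5, Down → -3; maximin = -3.
Column maxima: 1 → 6, 2 → -2, 3 → 3, 4 → 9; minimax = -2.
-3 ≠ -2, so there is no saddle point; optimal play is mixed.
1 is strictly dominated by 2 (it gives Player 1 strictly more in every row), so Player 2 never plays it.
3 is strictly dominated by 2 (it gives Player 1 strictly more in every row), so Player 2 never plays it.
On the remaining 2×2 (Up, Down vs 2, 4):
Let Player 1 play Up with probability p. Expected payoff against 2: (-5)p + (-2)(1−p) = −3p − 2; against 4: 9p + (-3)(1−p) = 12p − 3.
Setting these equal: −3p − 2 = 12p − 3 ⇒ −15p = -1 ⇒ p = 1/15, and the value is (-3)·(1/15) − 2 = -11/5.
For Player 2: with q = P(2), equating Up's and Down's payoffs gives −14q + 9 = q − 3 ⇒ q = 4/5.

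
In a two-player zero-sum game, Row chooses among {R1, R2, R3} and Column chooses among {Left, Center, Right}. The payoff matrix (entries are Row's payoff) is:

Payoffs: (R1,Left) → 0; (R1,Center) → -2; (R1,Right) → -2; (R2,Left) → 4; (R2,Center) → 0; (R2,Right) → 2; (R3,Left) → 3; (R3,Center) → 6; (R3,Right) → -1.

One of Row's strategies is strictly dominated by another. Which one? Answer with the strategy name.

R2 gives a strictly higher payoff than R1 against every column: 4 > 0, 0 > -2, 2 > -2.
So R1 is strictly dominated and Row never plays it.

R1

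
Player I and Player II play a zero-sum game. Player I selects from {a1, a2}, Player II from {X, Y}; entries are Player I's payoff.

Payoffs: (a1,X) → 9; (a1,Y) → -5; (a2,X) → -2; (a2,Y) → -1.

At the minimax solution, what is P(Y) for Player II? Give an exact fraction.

11/15

Row minima: a1 → -5, a2 → -2; maximin = -2.
Column maxima: X → 9, Y → -1; minimax = -1.
-2 ≠ -1, so there is no saddle point; optimal play is mixed.
Let Player I play a1 with probability p. Expected payoff against X: 9p + (-2)(1−p) = 11p − 2; against Y: (-5)p + (-1)(1−p) = −4p − 1.
Setting these equal: 11p − 2 = −4p − 1 ⇒ 15p = 1 ⇒ p = 1/15, and the value is (11)·(1/15) − 2 = -19/15.
For Player II: with q = P(X), equating a1's and a2's payoffs gives 14q − 5 = −q − 1 ⇒ q = 4/15.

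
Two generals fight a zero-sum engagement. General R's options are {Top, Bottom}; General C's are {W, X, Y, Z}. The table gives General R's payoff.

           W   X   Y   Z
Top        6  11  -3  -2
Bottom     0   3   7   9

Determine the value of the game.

21/8

Row minima: Top → -3, Bottom → 0; maximin = 0.
Column maxima: W → 6, X → 11, Y → 7, Z → 9; minimax = 6.
0 ≠ 6, so there is no saddle point; optimal play is mixed.
X is strictly dominated by W (it gives General R strictly more in every row), so General C never plays it.
Z is strictly dominated by Y (it gives General R strictly more in every row), so General C never plays it.
On the remaining 2×2 (Top, Bottom vs W, Y):
Let General R play Top with probability p. Expected payoff against W: 6p + 0(1−p) = 6p; against Y: (-3)p + 7(1−p) = −10p + 7.
Setting these equal: 6p = −10p + 7 ⇒ 16p = 7 ⇒ p = 7/16, and the value is (6)·(7/16) = 21/8.
For General C: with q = P(W), equating Top's and Bottom's payoffs gives 9q − 3 = −7q + 7 ⇒ q = 5/8.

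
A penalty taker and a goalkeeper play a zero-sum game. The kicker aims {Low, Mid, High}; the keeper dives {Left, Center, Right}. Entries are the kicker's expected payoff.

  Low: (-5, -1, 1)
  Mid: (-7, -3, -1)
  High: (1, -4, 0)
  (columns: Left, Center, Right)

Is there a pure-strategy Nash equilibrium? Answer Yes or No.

No

Row minima: Low → -5, Mid → -7, High → -4; maximin = -4.
Column maxima: Left → 1, Center → -1, Right → 1; minimax = -1.
-4 ≠ -1, so no pure-strategy equilibrium exists.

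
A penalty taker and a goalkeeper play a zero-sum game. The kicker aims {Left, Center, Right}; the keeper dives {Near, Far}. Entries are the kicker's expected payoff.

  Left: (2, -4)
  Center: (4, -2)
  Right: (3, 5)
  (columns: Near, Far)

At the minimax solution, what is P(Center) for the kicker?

Row minima: Left → -4, Center → -2, Right → 3; maximin = 3.
Column maxima: Near → 4, Far → 5; minimax = 4.
3 ≠ 4, so there is no saddle point; optimal play is mixed.
Left is strictly dominated by Center, so the kicker never plays it.
On the remaining 2×2 (Center, Right vs Near, Far):
Let the kicker play Center with probability p. Expected payoff against Near: 4p + 3(1−p) = p + 3; against Far: (-2)p + 5(1−p) = −7p + 5.
Setting these equal: p + 3 = −7p + 5 ⇒ 8p = 2 ⇒ p = 1/4, and the value is (1)·(1/4) + 3 = 13/4.
For the keeper: with q = P(Near), equating Center's and Right's payoffs gives 6q − 2 = −2q + 5 ⇒ q = 7/8.

1/4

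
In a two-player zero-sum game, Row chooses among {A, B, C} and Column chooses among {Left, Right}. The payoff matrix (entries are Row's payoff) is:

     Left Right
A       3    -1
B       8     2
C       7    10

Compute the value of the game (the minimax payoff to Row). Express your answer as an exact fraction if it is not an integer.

Row minima: A → -1, B → 2, C → 7; maximin = 7.
Column maxima: Left → 8, Right → 10; minimax = 8.
7 ≠ 8, so there is no saddle point; optimal play is mixed.
A is strictly dominated by B, so Row never plays it.
On the remaining 2×2 (B, C vs Left, Right):
Let Row play B with probability p. Expected payoff against Left: 8p + 7(1−p) = p + 7; against Right: 2p + 10(1−p) = −8p + 10.
Setting these equal: p + 7 = −8p + 10 ⇒ 9p = 3 ⇒ p = 1/3, and the value is (1)·(1/3) + 7 = 22/3.
For Column: with q = P(Left), equating B's and C's payoffs gives 6q + 2 = −3q + 10 ⇒ q = 8/9.

22/3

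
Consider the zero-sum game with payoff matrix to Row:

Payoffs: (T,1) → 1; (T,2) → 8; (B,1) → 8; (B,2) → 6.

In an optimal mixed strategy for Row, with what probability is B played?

7/9

Row minima: T → 1, B → 6; maximin = 6.
Column maxima: 1 → 8, 2 → 8; minimax = 8.
6 ≠ 8, so there is no saddle point; optimal play is mixed.
Let Row play T with probability p. Expected payoff against 1: 1p + 8(1−p) = −7p + 8; against 2: 8p + 6(1−p) = 2p + 6.
Setting these equal: −7p + 8 = 2p + 6 ⇒ −9p = -2 ⇒ p = 2/9, and the value is (-7)·(2/9) + 8 = 58/9.
For Column: with q = P(1), equating T's and B's payoffs gives −7q + 8 = 2q + 6 ⇒ q = 2/9.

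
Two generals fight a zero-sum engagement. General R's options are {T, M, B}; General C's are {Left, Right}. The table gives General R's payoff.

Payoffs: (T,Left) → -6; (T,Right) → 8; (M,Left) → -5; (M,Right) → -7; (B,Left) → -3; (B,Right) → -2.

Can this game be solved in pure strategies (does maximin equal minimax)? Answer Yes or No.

Yes

Row minima: T → -6, M → -7, B → -3; maximin = -3.
Column maxima: Left → -3, Right → 8; minimax = -3.
maximin = minimax = -3, so a saddle point exists.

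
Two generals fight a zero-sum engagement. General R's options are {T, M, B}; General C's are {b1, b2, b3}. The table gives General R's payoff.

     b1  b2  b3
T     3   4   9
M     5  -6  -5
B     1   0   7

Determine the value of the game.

19/6

Row minima: T → 3, M → -6, B → 0; maximin = 3.
Column maxima: b1 → 5, b2 → 4, b3 → 9; minimax = 4.
3 ≠ 4, so there is no saddle point; optimal play is mixed.
B is strictly dominated by T, so General R never plays it.
b3 is strictly dominated by b2 (it gives General R strictly more in every row), so General C never plays it.
On the remaining 2×2 (T, M vs b1, b2):
Let General R play T with probability p. Expected payoff against b1: 3p + 5(1−p) = −2p + 5; against b2: 4p + (-6)(1−p) = 10p − 6.
Setting these equal: −2p + 5 = 10p − 6 ⇒ −12p = -11 ⇒ p = 11/12, and the value is (-2)·(11/12) + 5 = 19/6.
For General C: with q = P(b1), equating T's and M's payoffs gives −q + 4 = 11q − 6 ⇒ q = 5/6.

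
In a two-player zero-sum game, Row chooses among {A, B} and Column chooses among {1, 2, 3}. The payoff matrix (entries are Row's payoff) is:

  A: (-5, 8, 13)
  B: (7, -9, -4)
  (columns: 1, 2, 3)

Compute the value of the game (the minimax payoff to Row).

11/29

Row minima: A → -5, B → -9; maximin = -5.
Column maxima: 1 → 7, 2 → 8, 3 → 13; minimax = 7.
-5 ≠ 7, so there is no saddle point; optimal play is mixed.
3 is strictly dominated by 2 (it gives Row strictly more in every row), so Column never plays it.
On the remaining 2×2 (A, B vs 1, 2):
Let Row play A with probability p. Expected payoff against 1: (-5)p + 7(1−p) = −12p + 7; against 2: 8p + (-9)(1−p) = 17p − 9.
Setting these equal: −12p + 7 = 17p − 9 ⇒ −29p = -16 ⇒ p = 16/29, and the value is (-12)·(16/29) + 7 = 11/29.
For Column: with q = P(1), equating A's and B's payoffs gives −13q + 8 = 16q − 9 ⇒ q = 17/29.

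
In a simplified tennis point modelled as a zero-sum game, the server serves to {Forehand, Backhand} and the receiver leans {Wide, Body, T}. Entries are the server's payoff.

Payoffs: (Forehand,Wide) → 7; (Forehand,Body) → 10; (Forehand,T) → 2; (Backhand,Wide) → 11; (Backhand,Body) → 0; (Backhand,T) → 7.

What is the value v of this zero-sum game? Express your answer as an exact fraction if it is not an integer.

Row minima: Forehand → 2, Backhand → 0; maximin = 2.
Column maxima: Wide → 11, Body → 10, T → 7; minimax = 7.
2 ≠ 7, so there is no saddle point; optimal play is mixed.
Wide is strictly dominated by T (it gives the server strictly more in every row), so the receiver never plays it.
On the remaining 2×2 (Forehand, Backhand vs Body, T):
Let the server play Forehand with probability p. Expected payoff against Body: 10p + 0(1−p) = 10p; against T: 2p + 7(1−p) = −5p + 7.
Setting these equal: 10p = −5p + 7 ⇒ 15p = 7 ⇒ p = 7/15, and the value is (10)·(7/15) = 14/3.
For the receiver: with q = P(Body), equating Forehand's and Backhand's payoffs gives 8q + 2 = −7q + 7 ⇒ q = 1/3.

14/3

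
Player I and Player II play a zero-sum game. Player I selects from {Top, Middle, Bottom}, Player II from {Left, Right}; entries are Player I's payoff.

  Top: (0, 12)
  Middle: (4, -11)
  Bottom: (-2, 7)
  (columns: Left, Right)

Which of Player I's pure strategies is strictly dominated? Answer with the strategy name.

Top gives a strictly higher payoff than Bottom against every column: 0 > -2, 12 > 7.
So Bottom is strictly dominated and Player I never plays it.

Bottom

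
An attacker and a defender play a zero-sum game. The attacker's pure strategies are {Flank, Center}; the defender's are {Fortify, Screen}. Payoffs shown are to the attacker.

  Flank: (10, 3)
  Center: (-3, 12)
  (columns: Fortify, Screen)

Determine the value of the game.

Row minima: Flank → 3, Center → -3; maximin = 3.
Column maxima: Fortify → 10, Screen → 12; minimax = 10.
3 ≠ 10, so there is no saddle point; optimal play is mixed.
Let the attacker play Flank with probability p. Expected payoff against Fortify: 10p + (-3)(1−p) = 13p − 3; against Screen: 3p + 12(1−p) = −9p + 12.
Setting these equal: 13p − 3 = −9p + 12 ⇒ 22p = 15 ⇒ p = 15/22, and the value is (13)·(15/22) − 3 = 129/22.
For the defender: with q = P(Fortify), equating Flank's and Center's payoffs gives 7q + 3 = −15q + 12 ⇒ q = 9/22.

129/22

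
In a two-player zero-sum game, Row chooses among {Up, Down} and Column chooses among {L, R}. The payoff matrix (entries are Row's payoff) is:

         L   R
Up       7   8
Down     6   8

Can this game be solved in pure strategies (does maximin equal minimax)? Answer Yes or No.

Row minima: Up → 7, Down → 6; maximin = 7.
Column maxima: L → 7, R → 8; minimax = 7.
maximin = minimax = 7, so a saddle point exists.

Yes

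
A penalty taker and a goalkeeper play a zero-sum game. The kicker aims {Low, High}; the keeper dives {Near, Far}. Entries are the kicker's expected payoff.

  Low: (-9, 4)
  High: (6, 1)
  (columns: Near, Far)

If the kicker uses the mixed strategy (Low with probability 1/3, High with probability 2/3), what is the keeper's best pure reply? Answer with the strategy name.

If the keeper plays Near, the kicker's expected payoff is (1/3)·(-9) + (2/3)·6 = 1.
If the keeper plays Far, the kicker's expected payoff is (1/3)·4 + (2/3)·1 = 2.
The keeper minimizes the kicker's payoff; the smallest is 1, so the best response is Near.

Near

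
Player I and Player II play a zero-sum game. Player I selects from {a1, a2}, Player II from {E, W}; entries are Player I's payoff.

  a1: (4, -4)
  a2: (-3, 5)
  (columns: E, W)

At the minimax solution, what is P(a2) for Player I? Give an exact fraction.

1/2

Row minima: a1 → -4, a2 → -3; maximin = -3.
Column maxima: E → 4, W → 5; minimax = 4.
-3 ≠ 4, so there is no saddle point; optimal play is mixed.
Let Player I play a1 with probability p. Expected payoff against E: 4p + (-3)(1−p) = 7p − 3; against W: (-4)p + 5(1−p) = −9p + 5.
Setting these equal: 7p − 3 = −9p + 5 ⇒ 16p = 8 ⇒ p = 1/2, and the value is (7)·(1/2) − 3 = 1/2.
For Player II: with q = P(E), equating a1's and a2's payoffs gives 8q − 4 = −8q + 5 ⇒ q = 9/16.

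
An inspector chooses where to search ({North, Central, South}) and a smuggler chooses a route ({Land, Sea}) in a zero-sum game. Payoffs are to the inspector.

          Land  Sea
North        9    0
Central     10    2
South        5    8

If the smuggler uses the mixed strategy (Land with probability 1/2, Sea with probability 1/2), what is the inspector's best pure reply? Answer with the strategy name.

Expected payoff of North: (1/2)·9 + (1/2)·0 = 9/2.
Expected payoff of Central: (1/2)·10 + (1/2)·2 = 6.
Expected payoff of South: (1/2)·5 + (1/2)·8 = 13/2.
The largest is 13/2, so the inspector's best response is South.

South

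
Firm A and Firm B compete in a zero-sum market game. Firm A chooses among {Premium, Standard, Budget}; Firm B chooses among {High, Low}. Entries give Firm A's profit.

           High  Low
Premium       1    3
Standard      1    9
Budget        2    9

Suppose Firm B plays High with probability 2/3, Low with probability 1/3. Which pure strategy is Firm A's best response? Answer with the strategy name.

Budget

Expected payoff of Premium: (2/3)·1 + (1/3)·3 = 5/3.
Expected payoff of Standard: (2/3)·1 + (1/3)·9 = 11/3.
Expected payoff of Budget: (2/3)·2 + (1/3)·9 = 13/3.
The largest is 13/3, so Firm A's best response is Budget.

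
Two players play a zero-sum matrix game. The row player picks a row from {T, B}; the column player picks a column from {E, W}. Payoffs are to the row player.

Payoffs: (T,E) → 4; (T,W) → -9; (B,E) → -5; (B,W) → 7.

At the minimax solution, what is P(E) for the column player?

Row minima: T → -9, B → -5; maximin = -5.
Column maxima: E → 4, W → 7; minimax = 4.
-5 ≠ 4, so there is no saddle point; optimal play is mixed.
Let the row player play T with probability p. Expected payoff against E: 4p + (-5)(1−p) = 9p − 5; against W: (-9)p + 7(1−p) = −16p + 7.
Setting these equal: 9p − 5 = −16p + 7 ⇒ 25p = 12 ⇒ p = 12/25, and the value is (9)·(12/25) − 5 = -17/25.
For the column player: with q = P(E), equating T's and B's payoffs gives 13q − 9 = −12q + 7 ⇒ q = 16/25.

16/25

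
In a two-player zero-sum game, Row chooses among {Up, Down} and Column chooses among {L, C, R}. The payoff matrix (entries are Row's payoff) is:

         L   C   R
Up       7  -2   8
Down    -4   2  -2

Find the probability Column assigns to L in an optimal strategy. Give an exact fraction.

4/15

Row minima: Up → -2, Down → -4; maximin = -2.
Column maxima: L → 7, C → 2, R → 8; minimax = 2.
-2 ≠ 2, so there is no saddle point; optimal play is mixed.
R is strictly dominated by L (it gives Row strictly more in every row), so Column never plays it.
On the remaining 2×2 (Up, Down vs L, C):
Let Row play Up with probability p. Expected payoff against L: 7p + (-4)(1−p) = 11p − 4; against C: (-2)p + 2(1−p) = −4p + 2.
Setting these equal: 11p − 4 = −4p + 2 ⇒ 15p = 6 ⇒ p = 2/5, and the value is (11)·(2/5) − 4 = 2/5.
For Column: with q = P(L), equating Up's and Down's payoffs gives 9q − 2 = −6q + 2 ⇒ q = 4/15.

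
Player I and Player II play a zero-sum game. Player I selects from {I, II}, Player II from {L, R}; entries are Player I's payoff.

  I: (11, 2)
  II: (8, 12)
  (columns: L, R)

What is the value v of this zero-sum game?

116/13

Row minima: I → 2, II → 8; maximin = 8.
Column maxima: L → 11, R → 12; minimax = 11.
8 ≠ 11, so there is no saddle point; optimal play is mixed.
Let Player I play I with probability p. Expected payoff against L: 11p + 8(1−p) = 3p + 8; against R: 2p + 12(1−p) = −10p + 12.
Setting these equal: 3p + 8 = −10p + 12 ⇒ 13p = 4 ⇒ p = 4/13, and the value is (3)·(4/13) + 8 = 116/13.
For Player II: with q = P(L), equating I's and II's payoffs gives 9q + 2 = −4q + 12 ⇒ q = 10/13.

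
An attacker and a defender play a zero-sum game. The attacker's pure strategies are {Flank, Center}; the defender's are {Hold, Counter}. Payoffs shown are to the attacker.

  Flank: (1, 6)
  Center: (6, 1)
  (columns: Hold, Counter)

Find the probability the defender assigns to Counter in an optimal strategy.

Row minima: Flank → 1, Center → 1; maximin = 1.
Column maxima: Hold → 6, Counter → 6; minimax = 6.
1 ≠ 6, so there is no saddle point; optimal play is mixed.
Let the attacker play Flank with probability p. Expected payoff against Hold: 1p + 6(1−p) = −5p + 6; against Counter: 6p + 1(1−p) = 5p + 1.
Setting these equal: −5p + 6 = 5p + 1 ⇒ −10p = -5 ⇒ p = 1/2, and the value is (-5)·(1/2) + 6 = 7/2.
For the defender: with q = P(Hold), equating Flank's and Center's payoffs gives −5q + 6 = 5q + 1 ⇒ q = 1/2.

1/2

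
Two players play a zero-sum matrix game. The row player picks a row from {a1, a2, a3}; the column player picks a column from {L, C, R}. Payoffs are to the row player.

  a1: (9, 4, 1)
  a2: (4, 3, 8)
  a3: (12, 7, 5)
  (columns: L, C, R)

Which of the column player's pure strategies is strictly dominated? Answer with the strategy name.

C holds the row player's payoff strictly below L in every row: 4 < 9, 3 < 4, 7 < 12.
So L is strictly dominated for the column player.

L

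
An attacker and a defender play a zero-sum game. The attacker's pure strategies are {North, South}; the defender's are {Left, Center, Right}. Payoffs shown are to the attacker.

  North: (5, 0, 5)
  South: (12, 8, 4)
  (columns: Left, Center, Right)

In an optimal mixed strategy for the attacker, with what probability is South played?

5/9

Row minima: North → 0, South → 4; maximin = 4.
Column maxima: Left → 12, Center → 8, Right → 5; minimax = 5.
4 ≠ 5, so there is no saddle point; optimal play is mixed.
Left is strictly dominated by Center (it gives the attacker strictly more in every row), so the defender never plays it.
On the remaining 2×2 (North, South vs Center, Right):
Let the attacker play North with probability p. Expected payoff against Center: 0p + 8(1−p) = −8p + 8; against Right: 5p + 4(1−p) = p + 4.
Setting these equal: −8p + 8 = p + 4 ⇒ −9p = -4 ⇒ p = 4/9, and the value is (-8)·(4/9) + 8 = 40/9.
For the defender: with q = P(Center), equating North's and South's payoffs gives −5q + 5 = 4q + 4 ⇒ q = 1/9.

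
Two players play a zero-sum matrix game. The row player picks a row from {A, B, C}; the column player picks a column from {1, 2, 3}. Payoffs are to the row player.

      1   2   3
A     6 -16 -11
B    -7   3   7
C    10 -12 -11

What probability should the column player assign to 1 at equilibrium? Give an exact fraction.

Row minima: A → -16, B → -7, C → -12; maximin = -7.
Column maxima: 1 → 10, 2 → 3, 3 → 7; minimax = 3.
-7 ≠ 3, so there is no saddle point; optimal play is mixed.
3 is strictly dominated by 2 (it gives the row player strictly more in every row), so the column player never plays it.
With 3 eliminated, A is strictly dominated by C (C gives the row player strictly more in every remaining column), so the row player never plays it.
On the remaining 2×2 (B, C vs 1, 2):
Let the row player play B with probability p. Expected payoff against 1: (-7)p + 10(1−p) = −17p + 10; against 2: 3p + (-12)(1−p) = 15p − 12.
Setting these equal: −17p + 10 = 15p − 12 ⇒ −32p = -22 ⇒ p = 11/16, and the value is (-17)·(11/16) + 10 = -27/16.
For the column player: with q = P(1), equating B's and C's payoffs gives −10q + 3 = 22q − 12 ⇒ q = 15/32.

15/32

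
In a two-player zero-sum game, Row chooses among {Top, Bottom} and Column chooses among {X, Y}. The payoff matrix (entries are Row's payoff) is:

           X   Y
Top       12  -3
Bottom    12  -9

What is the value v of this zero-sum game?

Row minima: Top → -3, Bottom → -9; maximin = -3.
Column maxima: X → 12, Y → -3; minimax = -3.
Since maximin = minimax = -3, there is a saddle point and the value is -3.

-3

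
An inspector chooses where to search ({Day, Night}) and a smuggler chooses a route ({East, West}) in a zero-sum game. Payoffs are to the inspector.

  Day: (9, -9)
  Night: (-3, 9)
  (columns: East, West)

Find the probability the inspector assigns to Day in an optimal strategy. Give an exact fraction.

2/5

Row minima: Day → -9, Night → -3; maximin = -3.
Column maxima: East → 9, West → 9; minimax = 9.
-3 ≠ 9, so there is no saddle point; optimal play is mixed.
Let the inspector play Day with probability p. Expected payoff against East: 9p + (-3)(1−p) = 12p − 3; against West: (-9)p + 9(1−p) = −18p + 9.
Setting these equal: 12p − 3 = −18p + 9 ⇒ 30p = 12 ⇒ p = 2/5, and the value is (12)·(2/5) − 3 = 9/5.
For the smuggler: with q = P(East), equating Day's and Night's payoffs gives 18q − 9 = −12q + 9 ⇒ q = 3/5.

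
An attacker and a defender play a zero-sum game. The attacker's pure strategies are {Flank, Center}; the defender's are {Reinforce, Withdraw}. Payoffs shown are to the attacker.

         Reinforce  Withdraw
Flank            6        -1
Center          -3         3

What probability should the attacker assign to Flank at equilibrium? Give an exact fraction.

6/13

Row minima: Flank → -1, Center → -3; maximin = -1.
Column maxima: Reinforce → 6, Withdraw → 3; minimax = 3.
-1 ≠ 3, so there is no saddle point; optimal play is mixed.
Let the attacker play Flank with probability p. Expected payoff against Reinforce: 6p + (-3)(1−p) = 9p − 3; against Withdraw: (-1)p + 3(1−p) = −4p + 3.
Setting these equal: 9p − 3 = −4p + 3 ⇒ 13p = 6 ⇒ p = 6/13, and the value is (9)·(6/13) − 3 = 15/13.
For the defender: with q = P(Reinforce), equating Flank's and Center's payoffs gives 7q − 1 = −6q + 3 ⇒ q = 4/13.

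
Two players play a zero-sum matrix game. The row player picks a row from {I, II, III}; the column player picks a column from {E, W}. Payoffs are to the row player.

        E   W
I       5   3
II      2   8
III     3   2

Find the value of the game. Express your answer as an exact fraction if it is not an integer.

Row minima: I → 3, II → 2, III → 2; maximin = 3.
Column maxima: E → 5, W → 8; minimax = 5.
3 ≠ 5, so there is no saddle point; optimal play is mixed.
III is strictly dominated by I, so the row player never plays it.
On the remaining 2×2 (I, II vs E, W):
Let the row player play I with probability p. Expected payoff against E: 5p + 2(1−p) = 3p + 2; against W: 3p + 8(1−p) = −5p + 8.
Setting these equal: 3p + 2 = −5p + 8 ⇒ 8p = 6 ⇒ p = 3/4, and the value is (3)·(3/4) + 2 = 17/4.
For the column player: with q = P(E), equating I's and II's payoffs gives 2q + 3 = −6q + 8 ⇒ q = 5/8.

17/4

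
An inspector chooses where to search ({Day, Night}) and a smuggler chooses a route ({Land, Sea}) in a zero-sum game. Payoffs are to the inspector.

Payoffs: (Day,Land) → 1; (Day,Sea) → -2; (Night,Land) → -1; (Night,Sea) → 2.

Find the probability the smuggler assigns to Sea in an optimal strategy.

Row minima: Day → -2, Night → -1; maximin = -1.
Column maxima: Land → 1, Sea → 2; minimax = 1.
-1 ≠ 1, so there is no saddle point; optimal play is mixed.
Let the inspector play Day with probability p. Expected payoff against Land: 1p + (-1)(1−p) = 2p − 1; against Sea: (-2)p + 2(1−p) = −4p + 2.
Setting these equal: 2p − 1 = −4p + 2 ⇒ 6p = 3 ⇒ p = 1/2, and the value is (2)·(1/2) − 1 = 0.
For the smuggler: with q = P(Land), equating Day's and Night's payoffs gives 3q − 2 = −3q + 2 ⇒ q = 2/3.

1/3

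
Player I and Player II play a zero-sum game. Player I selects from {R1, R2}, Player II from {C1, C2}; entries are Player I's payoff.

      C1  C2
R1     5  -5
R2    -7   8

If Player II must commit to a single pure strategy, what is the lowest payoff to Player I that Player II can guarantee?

5

Column maxima: C1 → 5, C2 → 8.
The smallest of these is 5.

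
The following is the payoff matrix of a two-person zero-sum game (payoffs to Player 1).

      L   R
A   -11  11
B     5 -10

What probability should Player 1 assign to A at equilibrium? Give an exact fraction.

Row minima: A → -11, B → -10; maximin = -10.
Column maxima: L → 5, R → 11; minimax = 5.
-10 ≠ 5, so there is no saddle point; optimal play is mixed.
Let Player 1 play A with probability p. Expected payoff against L: (-11)p + 5(1−p) = −16p + 5; against R: 11p + (-10)(1−p) = 21p − 10.
Setting these equal: −16p + 5 = 21p − 10 ⇒ −37p = -15 ⇒ p = 15/37, and the value is (-16)·(15/37) + 5 = -55/37.
For Player 2: with q = P(L), equating A's and B's payoffs gives −22q + 11 = 15q − 10 ⇒ q = 21/37.

15/37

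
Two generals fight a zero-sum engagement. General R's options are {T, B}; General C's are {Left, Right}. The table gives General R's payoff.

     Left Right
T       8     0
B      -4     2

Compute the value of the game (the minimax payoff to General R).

8/7

Row minima: T → 0, B → -4; maximin = 0.
Column maxima: Left → 8, Right → 2; minimax = 2.
0 ≠ 2, so there is no saddle point; optimal play is mixed.
Let General R play T with probability p. Expected payoff against Left: 8p + (-4)(1−p) = 12p − 4; against Right: 0p + 2(1−p) = −2p + 2.
Setting these equal: 12p − 4 = −2p + 2 ⇒ 14p = 6 ⇒ p = 3/7, and the value is (12)·(3/7) − 4 = 8/7.
For General C: with q = P(Left), equating T's and B's payoffs gives 8q = −6q + 2 ⇒ q = 1/7.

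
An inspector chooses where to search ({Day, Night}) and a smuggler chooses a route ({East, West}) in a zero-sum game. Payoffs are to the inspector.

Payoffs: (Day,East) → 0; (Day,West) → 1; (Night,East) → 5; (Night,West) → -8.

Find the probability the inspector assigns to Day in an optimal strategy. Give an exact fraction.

13/14

Row minima: Day → 0, Night → -8; maximin = 0.
Column maxima: East → 5, West → 1; minimax = 1.
0 ≠ 1, so there is no saddle point; optimal play is mixed.
Let the inspector play Day with probability p. Expected payoff against East: 0p + 5(1−p) = −5p + 5; against West: 1p + (-8)(1−p) = 9p − 8.
Setting these equal: −5p + 5 = 9p − 8 ⇒ −14p = -13 ⇒ p = 13/14, and the value is (-5)·(13/14) + 5 = 5/14.
For the smuggler: with q = P(East), equating Day's and Night's payoffs gives −q + 1 = 13q − 8 ⇒ q = 9/14.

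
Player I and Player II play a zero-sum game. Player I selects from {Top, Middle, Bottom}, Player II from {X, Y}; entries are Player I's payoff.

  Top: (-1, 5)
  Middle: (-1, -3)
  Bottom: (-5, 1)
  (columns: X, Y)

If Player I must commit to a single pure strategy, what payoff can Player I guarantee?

-1

Row minima: Top → -1, Middle → -3, Bottom → -5.
The best of these is -1.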